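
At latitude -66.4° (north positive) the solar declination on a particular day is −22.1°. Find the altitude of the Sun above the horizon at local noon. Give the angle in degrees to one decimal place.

45.7°

At local solar noon the hour angle is zero, so the elevation is 90° − |φ − δ| = 90° − |-66.4° − (-22.1°)| = 90° − 44.3° = 45.7°.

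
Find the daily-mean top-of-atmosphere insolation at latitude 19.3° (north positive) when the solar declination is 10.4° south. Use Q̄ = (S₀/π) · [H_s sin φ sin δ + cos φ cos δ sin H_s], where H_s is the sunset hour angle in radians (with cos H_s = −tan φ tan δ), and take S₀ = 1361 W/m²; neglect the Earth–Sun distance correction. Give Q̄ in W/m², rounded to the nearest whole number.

362 W/m²

−tan φ tan δ = −(0.3502)(-0.1835) = 0.0643; H_s = arccos(0.0643) = 86.31°. In radians, H_s = 1.5064.
H_s sin φ sin δ = 1.5064 × 0.3305 × -0.1805 = -0.0899.
cos φ cos δ sin H_s = 0.9438 × 0.9836 × 0.9979 = 0.9264.
Q̄ = (1361/π) × (-0.0899 + 0.9264) = 433.22 × 0.8365 = 362.39 W/m².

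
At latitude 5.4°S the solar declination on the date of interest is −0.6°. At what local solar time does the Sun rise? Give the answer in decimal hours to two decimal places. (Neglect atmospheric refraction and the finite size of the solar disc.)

6.00 h

cos H_s = −tan(-5.4°) · tan(-0.6°) = -0.0010, so H_s = arccos(-0.0010) = 90.06°.
Sunrise is at 12 − H_s/15 = 12 − 6.004 = 5.996 h local solar time.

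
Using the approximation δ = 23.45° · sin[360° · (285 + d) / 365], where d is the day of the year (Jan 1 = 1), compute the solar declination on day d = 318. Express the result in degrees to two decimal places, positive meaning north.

-19.15°

360 × (285 + 318) / 365 = 594.740°; sin(594.740°) = -0.8165.
δ = 23.45 × -0.8165 = -19.147° ≈ -19.15°.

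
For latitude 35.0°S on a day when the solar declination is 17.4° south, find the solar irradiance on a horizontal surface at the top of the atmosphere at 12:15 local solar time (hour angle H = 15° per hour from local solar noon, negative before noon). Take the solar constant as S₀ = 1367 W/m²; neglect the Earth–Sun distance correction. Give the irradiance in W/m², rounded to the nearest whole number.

Hour angle H = 15° × (12.25 − 12) = 3.75°.
cos θ_z = sin(-35.0°) sin(-17.4°) + cos(-35.0°) cos(-17.4°) cos(3.75°) = 0.1715 + 0.7800 = 0.9515.
Top-of-atmosphere irradiance = S₀ cos θ_z = 1367 × 0.9515 = 1300.70 W/m².

1301 W/m²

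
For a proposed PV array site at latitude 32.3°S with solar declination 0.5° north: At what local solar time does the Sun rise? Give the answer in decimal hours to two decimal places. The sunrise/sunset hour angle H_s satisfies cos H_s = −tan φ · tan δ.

−tan φ tan δ = −(-0.6322)(0.0087) = 0.0055; H_s = arccos(0.0055) = 89.68°.
Sunrise is at 12 − H_s/15 = 12 − 5.979 = 6.021 h local solar time.

6.02 h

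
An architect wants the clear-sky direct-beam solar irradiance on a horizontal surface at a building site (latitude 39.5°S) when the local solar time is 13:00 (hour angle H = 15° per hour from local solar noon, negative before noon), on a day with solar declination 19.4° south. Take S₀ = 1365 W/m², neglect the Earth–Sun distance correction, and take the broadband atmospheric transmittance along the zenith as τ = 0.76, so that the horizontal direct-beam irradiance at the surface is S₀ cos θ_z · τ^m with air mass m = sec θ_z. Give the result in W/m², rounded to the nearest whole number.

924 W/m²

Hour angle H = 15° × (13 − 12) = 15.00°.
cos θ_z = sin φ sin δ + cos φ cos δ cos H = (-0.6361)(-0.3322) + (0.7716)(0.9432)(0.9659) = 0.9143.
Air mass m = 1/cos θ_z = 1/0.9143 = 1.094; τ^m = 0.76^1.094 = 0.7406.
Surface direct beam = 1365 × 0.9143 × 0.7406 = 924.28 W/m².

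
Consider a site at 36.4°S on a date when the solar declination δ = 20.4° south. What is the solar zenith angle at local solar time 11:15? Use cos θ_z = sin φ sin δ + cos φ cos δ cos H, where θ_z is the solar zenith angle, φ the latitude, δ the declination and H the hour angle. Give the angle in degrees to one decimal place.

Hour angle H = 15° × (11.25 − 12) = -11.25°.
With φ = -36.4°, δ = -20.4°, H = -11.25°: sin φ sin δ = 0.2068, cos φ cos δ cos H = 0.7399, so cos θ_z = 0.9467.
θ_z = arccos(0.9467) = 18.79°.

18.8°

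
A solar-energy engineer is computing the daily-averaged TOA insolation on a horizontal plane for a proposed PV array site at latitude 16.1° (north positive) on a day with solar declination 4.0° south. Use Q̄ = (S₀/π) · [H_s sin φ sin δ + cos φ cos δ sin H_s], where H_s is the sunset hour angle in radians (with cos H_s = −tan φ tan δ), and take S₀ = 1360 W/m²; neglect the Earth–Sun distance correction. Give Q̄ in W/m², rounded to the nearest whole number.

402 W/m²

cos H_s = −tan(16.1°) · tan(-4.0°) = 0.0202, so H_s = arccos(0.0202) = 88.84°. In radians, H_s = 1.5506.
H_s sin φ sin δ = 1.5506 × 0.2773 × -0.0698 = -0.0300.
cos φ cos δ sin H_s = 0.9608 × 0.9976 × 0.9998 = 0.9583.
Q̄ = (1360/π) × (-0.0300 + 0.9583) = 432.90 × 0.9283 = 401.86 W/m².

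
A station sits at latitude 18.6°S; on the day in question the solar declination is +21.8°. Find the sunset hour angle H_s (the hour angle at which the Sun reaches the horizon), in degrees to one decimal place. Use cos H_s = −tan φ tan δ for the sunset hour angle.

82.3°

−tan φ tan δ = −(-0.3365)(0.4000) = 0.1346; H_s = arccos(0.1346) = 82.26°.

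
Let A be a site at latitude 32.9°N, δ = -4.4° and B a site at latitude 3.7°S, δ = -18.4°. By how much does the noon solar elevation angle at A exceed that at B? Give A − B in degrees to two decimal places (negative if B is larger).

-22.60°

A: 90° − |32.9 − (-4.4)| = 52.70°.
B: 90° − |-3.7 − (-18.4)| = 75.30°.
A − B = 52.70 − 75.30 = -22.60°.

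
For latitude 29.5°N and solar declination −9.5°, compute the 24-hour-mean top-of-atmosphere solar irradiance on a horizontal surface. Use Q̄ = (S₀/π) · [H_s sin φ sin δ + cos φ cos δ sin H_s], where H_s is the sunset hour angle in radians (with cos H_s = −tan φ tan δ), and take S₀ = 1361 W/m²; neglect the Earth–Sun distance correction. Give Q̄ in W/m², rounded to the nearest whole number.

318 W/m²

The sunset hour angle satisfies cos H_s = −tan φ tan δ = 0.0947, giving H_s = 84.57°. In radians, H_s = 1.4760.
H_s sin φ sin δ = 1.4760 × 0.4924 × -0.1650 = -0.1199.
cos φ cos δ sin H_s = 0.8704 × 0.9863 × 0.9955 = 0.8546.
Q̄ = (1361/π) × (-0.1199 + 0.8546) = 433.22 × 0.7347 = 318.29 W/m².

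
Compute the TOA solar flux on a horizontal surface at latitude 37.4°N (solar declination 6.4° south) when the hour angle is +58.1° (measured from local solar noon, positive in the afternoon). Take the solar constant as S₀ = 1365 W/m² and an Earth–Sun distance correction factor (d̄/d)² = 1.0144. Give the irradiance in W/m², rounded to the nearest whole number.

cos θ_z = sin(37.4°) sin(-6.4°) + cos(37.4°) cos(-6.4°) cos(58.10°) = -0.0677 + 0.4172 = 0.3495.
Top-of-atmosphere irradiance = S₀ (d̄/d)² cos θ_z = 1365 × 1.0144 × 0.3495 = 483.94 W/m².

484 W/m²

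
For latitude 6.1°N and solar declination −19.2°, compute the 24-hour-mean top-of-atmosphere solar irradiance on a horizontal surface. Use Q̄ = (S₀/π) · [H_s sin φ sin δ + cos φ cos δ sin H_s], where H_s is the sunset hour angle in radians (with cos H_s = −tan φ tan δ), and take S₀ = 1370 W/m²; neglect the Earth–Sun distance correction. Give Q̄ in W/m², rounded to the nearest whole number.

386 W/m²

−tan φ tan δ = −(0.1069)(-0.3482) = 0.0372; H_s = arccos(0.0372) = 87.87°. In radians, H_s = 1.5336.
H_s sin φ sin δ = 1.5336 × 0.1063 × -0.3289 = -0.0536.
cos φ cos δ sin H_s = 0.9943 × 0.9444 × 0.9993 = 0.9384.
Q̄ = (1370/π) × (-0.0536 + 0.9384) = 436.08 × 0.8848 = 385.84 W/m².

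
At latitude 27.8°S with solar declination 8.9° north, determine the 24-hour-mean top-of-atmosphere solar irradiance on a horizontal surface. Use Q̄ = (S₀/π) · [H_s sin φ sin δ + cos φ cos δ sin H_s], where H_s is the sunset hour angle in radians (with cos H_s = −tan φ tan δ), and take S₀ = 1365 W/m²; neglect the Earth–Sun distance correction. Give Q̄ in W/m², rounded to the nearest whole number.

cos H_s = −tan(-27.8°) · tan(8.9°) = 0.0826, so H_s = arccos(0.0826) = 85.26°. In radians, H_s = 1.4881.
H_s sin φ sin δ = 1.4881 × -0.4664 × 0.1547 = -0.1074.
cos φ cos δ sin H_s = 0.8846 × 0.9880 × 0.9966 = 0.8710.
Q̄ = (1365/π) × (-0.1074 + 0.8710) = 434.49 × 0.7636 = 331.78 W/m².

332 W/m²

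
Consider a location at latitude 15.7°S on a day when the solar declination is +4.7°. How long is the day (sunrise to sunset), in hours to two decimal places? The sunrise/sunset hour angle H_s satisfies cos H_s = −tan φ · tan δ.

11.82 hours

−tan φ tan δ = −(-0.2811)(0.0822) = 0.0231; H_s = arccos(0.0231) = 88.68°.
Day length = 2 H_s / 15° h⁻¹ = 177.36° / 15 = 11.824 h.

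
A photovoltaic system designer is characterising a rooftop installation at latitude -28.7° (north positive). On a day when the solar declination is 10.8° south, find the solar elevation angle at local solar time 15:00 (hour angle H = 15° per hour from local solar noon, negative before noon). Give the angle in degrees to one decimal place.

Hour angle H = 15° × (15 − 12) = 45.00°.
With φ = -28.7°, δ = -10.8°, H = 45.00°: sin φ sin δ = 0.0900, cos φ cos δ cos H = 0.6092, so cos θ_z = 0.6992.
θ_z = arccos(0.6992) = 45.64°, so the elevation is 90° − 45.64° = 44.36°.

44.4°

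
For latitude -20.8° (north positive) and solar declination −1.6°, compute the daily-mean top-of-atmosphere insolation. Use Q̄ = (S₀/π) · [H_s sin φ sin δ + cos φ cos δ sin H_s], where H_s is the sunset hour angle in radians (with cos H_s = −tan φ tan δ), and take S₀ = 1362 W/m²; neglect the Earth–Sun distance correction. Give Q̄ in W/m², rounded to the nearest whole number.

412 W/m²

The sunset hour angle satisfies cos H_s = −tan φ tan δ = -0.0106, giving H_s = 90.61°. In radians, H_s = 1.5814.
H_s sin φ sin δ = 1.5814 × -0.3551 × -0.0279 = 0.0157.
cos φ cos δ sin H_s = 0.9348 × 0.9996 × 0.9999 = 0.9343.
Q̄ = (1362/π) × (0.0157 + 0.9343) = 433.54 × 0.9500 = 411.86 W/m².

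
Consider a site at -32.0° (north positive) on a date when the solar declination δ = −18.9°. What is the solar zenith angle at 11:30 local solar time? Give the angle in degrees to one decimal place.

Hour angle H = 15° × (11.5 − 12) = -7.50°.
cos θ_z = sin(-32.0°) sin(-18.9°) + cos(-32.0°) cos(-18.9°) cos(-7.50°) = 0.1717 + 0.7955 = 0.9672.
θ_z = arccos(0.9672) = 14.72°.

14.7°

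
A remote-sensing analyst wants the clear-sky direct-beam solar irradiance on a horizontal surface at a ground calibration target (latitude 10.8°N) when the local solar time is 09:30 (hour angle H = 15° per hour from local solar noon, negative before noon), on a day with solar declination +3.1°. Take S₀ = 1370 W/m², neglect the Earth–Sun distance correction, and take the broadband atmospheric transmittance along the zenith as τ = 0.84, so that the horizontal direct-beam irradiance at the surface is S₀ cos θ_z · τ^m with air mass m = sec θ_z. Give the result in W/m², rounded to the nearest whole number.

Hour angle H = 15° × (9.5 − 12) = -37.50°.
cos θ_z = sin φ sin δ + cos φ cos δ cos H = (0.1874)(0.0541) + (0.9823)(0.9985)(0.7934) = 0.7883.
Air mass m = 1/cos θ_z = 1/0.7883 = 1.269; τ^m = 0.84^1.269 = 0.8015.
Surface direct beam = 1370 × 0.7883 × 0.8015 = 865.60 W/m².

866 W/m²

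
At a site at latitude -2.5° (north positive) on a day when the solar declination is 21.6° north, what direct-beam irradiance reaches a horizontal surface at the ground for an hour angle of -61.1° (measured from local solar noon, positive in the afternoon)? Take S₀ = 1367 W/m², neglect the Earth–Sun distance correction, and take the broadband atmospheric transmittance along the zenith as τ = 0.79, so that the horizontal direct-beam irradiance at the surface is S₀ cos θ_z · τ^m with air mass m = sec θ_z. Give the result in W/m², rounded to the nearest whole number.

With φ = -2.5°, δ = 21.6°, H = -61.10°: sin φ sin δ = -0.0161, cos φ cos δ cos H = 0.4489, so cos θ_z = 0.4328.
Air mass m = 1/cos θ_z = 1/0.4328 = 2.311; τ^m = 0.79^2.311 = 0.5800.
Surface direct beam = 1367 × 0.4328 × 0.5800 = 343.15 W/m².

343 W/m²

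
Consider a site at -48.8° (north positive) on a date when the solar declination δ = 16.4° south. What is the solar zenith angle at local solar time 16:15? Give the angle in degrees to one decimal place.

60.5°

Hour angle H = 15° × (16.25 − 12) = 63.75°.
cos θ_z = sin φ sin δ + cos φ cos δ cos H = (-0.7524)(-0.2823) + (0.6587)(0.9593)(0.4423) = 0.4919.
θ_z = arccos(0.4919) = 60.53°.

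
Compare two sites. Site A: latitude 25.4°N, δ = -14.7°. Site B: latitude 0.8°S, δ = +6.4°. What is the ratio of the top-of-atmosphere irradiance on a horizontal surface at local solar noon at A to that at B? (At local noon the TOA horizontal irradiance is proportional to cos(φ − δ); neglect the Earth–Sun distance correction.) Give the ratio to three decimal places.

0.771

A: cos θ_z = cos(25.4° − (-14.7°)) = 0.7649.
B: cos θ_z = cos(-0.8° − (6.4°)) = 0.9921.
Ratio A/B = 0.7649 / 0.9921 = 0.7710.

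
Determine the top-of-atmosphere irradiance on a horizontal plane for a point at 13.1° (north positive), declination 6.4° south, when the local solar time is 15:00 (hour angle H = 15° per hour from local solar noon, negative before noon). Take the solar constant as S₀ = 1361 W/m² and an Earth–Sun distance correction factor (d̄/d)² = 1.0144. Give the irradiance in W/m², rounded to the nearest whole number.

Hour angle H = 15° × (15 − 12) = 45.00°.
cos θ_z = sin φ sin δ + cos φ cos δ cos H = (0.2267)(-0.1115) + (0.9740)(0.9938)(0.7071) = 0.6592.
Top-of-atmosphere irradiance = S₀ (d̄/d)² cos θ_z = 1361 × 1.0144 × 0.6592 = 910.09 W/m².

910 W/m²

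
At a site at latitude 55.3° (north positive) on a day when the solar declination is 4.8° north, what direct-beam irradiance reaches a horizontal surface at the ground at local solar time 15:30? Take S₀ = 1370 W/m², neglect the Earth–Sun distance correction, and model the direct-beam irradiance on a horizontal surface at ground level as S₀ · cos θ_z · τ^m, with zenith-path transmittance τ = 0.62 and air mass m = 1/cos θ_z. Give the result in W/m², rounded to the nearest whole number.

Hour angle H = 15° × (15.5 − 12) = 52.50°.
cos θ_z = sin φ sin δ + cos φ cos δ cos H = (0.8221)(0.0837) + (0.5693)(0.9965)(0.6088) = 0.4142.
Air mass m = 1/cos θ_z = 1/0.4142 = 2.414; τ^m = 0.62^2.414 = 0.3154.
Surface direct beam = 1370 × 0.4142 × 0.3154 = 178.97 W/m².

179 W/m²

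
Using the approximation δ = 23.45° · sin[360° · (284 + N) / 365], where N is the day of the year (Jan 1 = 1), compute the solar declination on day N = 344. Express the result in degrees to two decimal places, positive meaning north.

-23.05°

360 × (284 + 344) / 365 = 619.397°; sin(619.397°) = -0.9829.
δ = 23.45 × -0.9829 = -23.049° ≈ -23.05°.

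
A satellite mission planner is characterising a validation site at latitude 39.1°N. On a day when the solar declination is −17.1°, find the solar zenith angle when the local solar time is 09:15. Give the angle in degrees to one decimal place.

Hour angle H = 15° × (9.25 − 12) = -41.25°.
cos θ_z = sin(39.1°) sin(-17.1°) + cos(39.1°) cos(-17.1°) cos(-41.25°) = -0.1854 + 0.5577 = 0.3723.
θ_z = arccos(0.3723) = 68.14°.

68.1°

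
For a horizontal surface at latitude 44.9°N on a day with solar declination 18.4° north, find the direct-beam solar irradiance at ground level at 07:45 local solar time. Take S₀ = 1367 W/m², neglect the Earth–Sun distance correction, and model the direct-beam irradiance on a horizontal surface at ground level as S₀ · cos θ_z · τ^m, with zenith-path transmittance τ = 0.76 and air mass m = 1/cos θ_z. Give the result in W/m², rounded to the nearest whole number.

419 W/m²

Hour angle H = 15° × (7.75 − 12) = -63.75°.
cos θ_z = sin φ sin δ + cos φ cos δ cos H = (0.7059)(0.3156) + (0.7083)(0.9489)(0.4423) = 0.5201.
Air mass m = 1/cos θ_z = 1/0.5201 = 1.923; τ^m = 0.76^1.923 = 0.5899.
Surface direct beam = 1367 × 0.5201 × 0.5899 = 419.41 W/m².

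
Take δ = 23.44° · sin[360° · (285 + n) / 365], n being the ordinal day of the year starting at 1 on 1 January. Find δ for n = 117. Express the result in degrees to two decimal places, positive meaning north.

+13.94°

360 × (285 + 117) / 365 = 396.493°; sin(396.493°) = 0.5947.
δ = 23.44 × 0.5947 = 13.940° ≈ +13.94°.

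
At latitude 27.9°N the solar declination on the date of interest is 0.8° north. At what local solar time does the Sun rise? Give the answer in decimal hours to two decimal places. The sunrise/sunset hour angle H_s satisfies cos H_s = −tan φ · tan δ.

5.97 h

−tan φ tan δ = −(0.5295)(0.0140) = -0.0074; H_s = arccos(-0.0074) = 90.42°.
Sunrise is at 12 − H_s/15 = 12 − 6.028 = 5.972 h local solar time.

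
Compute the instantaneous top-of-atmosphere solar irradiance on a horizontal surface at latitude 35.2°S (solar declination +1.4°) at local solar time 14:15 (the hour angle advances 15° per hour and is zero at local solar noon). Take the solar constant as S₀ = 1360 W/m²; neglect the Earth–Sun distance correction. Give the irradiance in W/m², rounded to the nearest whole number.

Hour angle H = 15° × (14.25 − 12) = 33.75°.
cos θ_z = sin φ sin δ + cos φ cos δ cos H = (-0.5764)(0.0244) + (0.8171)(0.9997)(0.8315) = 0.6652.
Top-of-atmosphere irradiance = S₀ cos θ_z = 1360 × 0.6652 = 904.67 W/m².

905 W/m²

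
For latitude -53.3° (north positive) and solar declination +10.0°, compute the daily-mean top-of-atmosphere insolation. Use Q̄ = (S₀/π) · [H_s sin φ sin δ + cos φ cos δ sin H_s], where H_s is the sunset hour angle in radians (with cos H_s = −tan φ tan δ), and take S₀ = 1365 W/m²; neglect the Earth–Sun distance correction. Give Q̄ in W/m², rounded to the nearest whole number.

−tan φ tan δ = −(-1.3416)(0.1763) = 0.2365; H_s = arccos(0.2365) = 76.32°. In radians, H_s = 1.3320.
H_s sin φ sin δ = 1.3320 × -0.8018 × 0.1736 = -0.1854.
cos φ cos δ sin H_s = 0.5976 × 0.9848 × 0.9716 = 0.5718.
Q̄ = (1365/π) × (-0.1854 + 0.5718) = 434.49 × 0.3864 = 167.89 W/m².

168 W/m²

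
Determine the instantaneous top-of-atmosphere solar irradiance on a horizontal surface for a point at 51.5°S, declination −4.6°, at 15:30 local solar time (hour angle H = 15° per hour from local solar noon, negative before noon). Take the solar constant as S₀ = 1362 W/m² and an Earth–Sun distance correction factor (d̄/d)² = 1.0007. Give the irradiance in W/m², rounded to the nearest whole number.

Hour angle H = 15° × (15.5 − 12) = 52.50°.
cos θ_z = sin φ sin δ + cos φ cos δ cos H = (-0.7826)(-0.0802) + (0.6225)(0.9968)(0.6088) = 0.4405.
Top-of-atmosphere irradiance = S₀ (d̄/d)² cos θ_z = 1362 × 1.0007 × 0.4405 = 600.38 W/m².

600 W/m²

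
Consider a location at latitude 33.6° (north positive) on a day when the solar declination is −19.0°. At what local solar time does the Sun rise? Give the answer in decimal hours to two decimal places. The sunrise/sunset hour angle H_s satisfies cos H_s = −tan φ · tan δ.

6.88 h

−tan φ tan δ = −(0.6644)(-0.3443) = 0.2288; H_s = arccos(0.2288) = 76.77°.
Sunrise is at 12 − H_s/15 = 12 − 5.118 = 6.882 h local solar time.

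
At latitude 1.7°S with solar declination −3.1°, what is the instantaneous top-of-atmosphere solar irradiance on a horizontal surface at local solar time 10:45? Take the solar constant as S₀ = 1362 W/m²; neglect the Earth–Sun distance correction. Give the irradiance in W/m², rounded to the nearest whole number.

Hour angle H = 15° × (10.75 − 12) = -18.75°.
cos θ_z = sin φ sin δ + cos φ cos δ cos H = (-0.0297)(-0.0541) + (0.9996)(0.9985)(0.9469) = 0.9467.
Top-of-atmosphere irradiance = S₀ cos θ_z = 1362 × 0.9467 = 1289.41 W/m².

1289 W/m²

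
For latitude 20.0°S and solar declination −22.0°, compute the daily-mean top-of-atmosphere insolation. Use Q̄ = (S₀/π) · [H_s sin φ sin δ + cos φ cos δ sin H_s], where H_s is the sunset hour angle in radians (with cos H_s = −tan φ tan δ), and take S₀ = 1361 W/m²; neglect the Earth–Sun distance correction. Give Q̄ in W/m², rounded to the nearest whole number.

469 W/m²

cos H_s = −tan(-20.0°) · tan(-22.0°) = -0.1471, so H_s = arccos(-0.1471) = 98.46°. In radians, H_s = 1.7185.
H_s sin φ sin δ = 1.7185 × -0.3420 × -0.3746 = 0.2202.
cos φ cos δ sin H_s = 0.9397 × 0.9272 × 0.9891 = 0.8618.
Q̄ = (1361/π) × (0.2202 + 0.8618) = 433.22 × 1.0820 = 468.74 W/m².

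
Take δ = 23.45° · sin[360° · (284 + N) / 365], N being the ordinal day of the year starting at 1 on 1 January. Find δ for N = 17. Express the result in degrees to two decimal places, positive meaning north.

360 × (284 + 17) / 365 = 296.877°; sin(296.877°) = -0.8920.
δ = 23.45 × -0.8920 = -20.917° ≈ -20.92°.

-20.92°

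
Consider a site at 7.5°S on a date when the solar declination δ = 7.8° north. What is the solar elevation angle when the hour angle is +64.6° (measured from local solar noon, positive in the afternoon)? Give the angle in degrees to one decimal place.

23.8°

With φ = -7.5°, δ = 7.8°, H = 64.60°: sin φ sin δ = -0.0177, cos φ cos δ cos H = 0.4213, so cos θ_z = 0.4036.
θ_z = arccos(0.4036) = 66.20°, so the elevation is 90° − 66.20° = 23.80°.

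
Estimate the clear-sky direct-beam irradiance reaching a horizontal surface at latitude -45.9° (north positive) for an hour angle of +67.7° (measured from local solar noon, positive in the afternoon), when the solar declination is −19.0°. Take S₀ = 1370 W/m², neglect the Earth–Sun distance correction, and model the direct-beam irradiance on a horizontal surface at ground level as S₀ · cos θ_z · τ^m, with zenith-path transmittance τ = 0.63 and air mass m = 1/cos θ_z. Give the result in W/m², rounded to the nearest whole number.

255 W/m²

cos θ_z = sin φ sin δ + cos φ cos δ cos H = (-0.7181)(-0.3256) + (0.6959)(0.9455)(0.3795) = 0.4835.
Air mass m = 1/cos θ_z = 1/0.4835 = 2.068; τ^m = 0.63^2.068 = 0.3846.
Surface direct beam = 1370 × 0.4835 × 0.3846 = 254.76 W/m².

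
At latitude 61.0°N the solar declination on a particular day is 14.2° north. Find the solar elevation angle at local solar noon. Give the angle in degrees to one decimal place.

43.2°

At local solar noon the hour angle is zero, so the elevation is 90° − |φ − δ| = 90° − |61.0° − (14.2°)| = 90° − 46.8° = 43.2°.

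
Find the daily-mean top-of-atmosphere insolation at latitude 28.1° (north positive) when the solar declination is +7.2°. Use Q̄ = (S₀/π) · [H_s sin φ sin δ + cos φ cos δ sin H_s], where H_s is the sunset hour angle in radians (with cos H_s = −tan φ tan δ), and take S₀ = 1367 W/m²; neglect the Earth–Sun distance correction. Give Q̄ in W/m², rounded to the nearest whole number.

The sunset hour angle satisfies cos H_s = −tan φ tan δ = -0.0675, giving H_s = 93.87°. In radians, H_s = 1.6383.
H_s sin φ sin δ = 1.6383 × 0.4710 × 0.1253 = 0.0967.
cos φ cos δ sin H_s = 0.8821 × 0.9921 × 0.9977 = 0.8731.
Q̄ = (1367/π) × (0.0967 + 0.8731) = 435.13 × 0.9698 = 421.99 W/m².

422 W/m²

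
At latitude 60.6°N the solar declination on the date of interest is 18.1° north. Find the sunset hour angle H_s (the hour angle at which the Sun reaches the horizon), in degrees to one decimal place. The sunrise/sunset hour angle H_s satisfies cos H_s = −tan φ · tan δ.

125.5°

The sunset hour angle satisfies cos H_s = −tan φ tan δ = -0.5801, giving H_s = 125.46°.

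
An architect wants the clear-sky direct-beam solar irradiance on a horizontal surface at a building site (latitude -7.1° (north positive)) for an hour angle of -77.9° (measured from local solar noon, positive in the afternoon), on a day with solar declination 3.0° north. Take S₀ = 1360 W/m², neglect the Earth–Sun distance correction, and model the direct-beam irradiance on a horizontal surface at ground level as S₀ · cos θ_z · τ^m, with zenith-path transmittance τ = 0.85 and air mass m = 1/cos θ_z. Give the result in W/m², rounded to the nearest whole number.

122 W/m²

cos θ_z = sin(-7.1°) sin(3.0°) + cos(-7.1°) cos(3.0°) cos(-77.90°) = -0.0065 + 0.2077 = 0.2012.
Air mass m = 1/cos θ_z = 1/0.2012 = 4.970; τ^m = 0.85^4.970 = 0.4459.
Surface direct beam = 1360 × 0.2012 × 0.4459 = 122.01 W/m².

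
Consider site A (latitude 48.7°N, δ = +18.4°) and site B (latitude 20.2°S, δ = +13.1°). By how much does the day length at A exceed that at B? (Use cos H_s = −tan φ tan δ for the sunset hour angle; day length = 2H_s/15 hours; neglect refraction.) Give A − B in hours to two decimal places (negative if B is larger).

A: H_s = arccos(−tan 48.7° · tan 18.4°) = 112.25°, so 2H_s/15 = 14.9667 h.
B: H_s = arccos(−tan -20.2° · tan 13.1°) = 85.09°, so 2H_s/15 = 11.3453 h.
A − B = 14.9667 − 11.3453 = 3.6214 h.

+3.62 h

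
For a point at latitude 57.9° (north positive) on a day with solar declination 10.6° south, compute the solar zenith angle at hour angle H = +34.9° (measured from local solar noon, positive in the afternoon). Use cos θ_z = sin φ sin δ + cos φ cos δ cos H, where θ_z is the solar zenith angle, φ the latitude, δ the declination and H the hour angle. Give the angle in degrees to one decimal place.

74.2°

cos θ_z = sin φ sin δ + cos φ cos δ cos H = (0.8471)(-0.1840) + (0.5314)(0.9829)(0.8202) = 0.2725.
θ_z = arccos(0.2725) = 74.19°.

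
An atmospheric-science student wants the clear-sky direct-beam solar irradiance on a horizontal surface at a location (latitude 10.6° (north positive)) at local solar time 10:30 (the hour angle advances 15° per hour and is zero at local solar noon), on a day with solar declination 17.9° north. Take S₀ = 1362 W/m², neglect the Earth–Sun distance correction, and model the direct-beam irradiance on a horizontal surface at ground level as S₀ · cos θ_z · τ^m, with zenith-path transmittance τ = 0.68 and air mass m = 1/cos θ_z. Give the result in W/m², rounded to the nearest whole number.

Hour angle H = 15° × (10.5 − 12) = -22.50°.
cos θ_z = sin φ sin δ + cos φ cos δ cos H = (0.1840)(0.3074) + (0.9829)(0.9516)(0.9239) = 0.9207.
Air mass m = 1/cos θ_z = 1/0.9207 = 1.086; τ^m = 0.68^1.086 = 0.6578.
Surface direct beam = 1362 × 0.9207 × 0.6578 = 824.88 W/m².

825 W/m²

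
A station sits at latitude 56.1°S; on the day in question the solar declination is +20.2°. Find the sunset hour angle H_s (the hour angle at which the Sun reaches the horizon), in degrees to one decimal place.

56.8°

−tan φ tan δ = −(-1.4882)(0.3679) = 0.5475; H_s = arccos(0.5475) = 56.80°.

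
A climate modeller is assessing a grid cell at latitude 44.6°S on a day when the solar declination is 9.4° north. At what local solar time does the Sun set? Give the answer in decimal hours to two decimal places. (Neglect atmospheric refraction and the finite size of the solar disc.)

The sunset hour angle satisfies cos H_s = −tan φ tan δ = 0.1633, giving H_s = 80.60°.
Sunset is at 12 + H_s/15 = 12 + 5.373 = 17.373 h local solar time.

17.37 h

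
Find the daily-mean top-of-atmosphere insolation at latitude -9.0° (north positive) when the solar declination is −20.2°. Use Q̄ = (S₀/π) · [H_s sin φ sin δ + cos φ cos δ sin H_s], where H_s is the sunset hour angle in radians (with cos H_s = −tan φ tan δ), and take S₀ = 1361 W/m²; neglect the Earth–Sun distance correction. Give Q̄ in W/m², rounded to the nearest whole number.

439 W/m²

−tan φ tan δ = −(-0.1584)(-0.3679) = -0.0583; H_s = arccos(-0.0583) = 93.34°. In radians, H_s = 1.6291.
H_s sin φ sin δ = 1.6291 × -0.1564 × -0.3453 = 0.0880.
cos φ cos δ sin H_s = 0.9877 × 0.9385 × 0.9983 = 0.9254.
Q̄ = (1361/π) × (0.0880 + 0.9254) = 433.22 × 1.0134 = 439.03 W/m².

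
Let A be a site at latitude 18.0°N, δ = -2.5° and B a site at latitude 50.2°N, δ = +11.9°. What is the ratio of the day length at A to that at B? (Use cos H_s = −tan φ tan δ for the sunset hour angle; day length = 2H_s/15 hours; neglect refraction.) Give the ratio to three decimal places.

A: H_s = arccos(−tan 18.0° · tan -2.5°) = 89.19°, so 2H_s/15 = 11.8920 h.
B: H_s = arccos(−tan 50.2° · tan 11.9°) = 104.65°, so 2H_s/15 = 13.9533 h.
Ratio A/B = 11.8920 / 13.9533 = 0.8523.

0.852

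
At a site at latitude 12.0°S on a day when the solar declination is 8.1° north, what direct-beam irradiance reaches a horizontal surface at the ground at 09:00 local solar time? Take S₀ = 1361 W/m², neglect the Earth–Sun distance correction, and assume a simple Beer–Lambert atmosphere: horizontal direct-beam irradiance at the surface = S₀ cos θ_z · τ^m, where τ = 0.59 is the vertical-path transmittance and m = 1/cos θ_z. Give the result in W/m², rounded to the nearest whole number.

399 W/m²

Hour angle H = 15° × (9 − 12) = -45.00°.
With φ = -12.0°, δ = 8.1°, H = -45.00°: sin φ sin δ = -0.0293, cos φ cos δ cos H = 0.6848, so cos θ_z = 0.6555.
Air mass m = 1/cos θ_z = 1/0.6555 = 1.526; τ^m = 0.59^1.526 = 0.4470.
Surface direct beam = 1361 × 0.6555 × 0.4470 = 398.78 W/m².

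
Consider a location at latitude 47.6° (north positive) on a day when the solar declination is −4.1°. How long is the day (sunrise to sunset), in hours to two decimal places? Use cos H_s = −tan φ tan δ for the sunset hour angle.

The sunset hour angle satisfies cos H_s = −tan φ tan δ = 0.0785, giving H_s = 85.50°.
Day length = 2 H_s / 15° h⁻¹ = 171.00° / 15 = 11.400 h.

11.40 hours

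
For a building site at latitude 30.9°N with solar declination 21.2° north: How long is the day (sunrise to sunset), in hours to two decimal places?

13.79 hours

The sunset hour angle satisfies cos H_s = −tan φ tan δ = -0.2321, giving H_s = 103.42°.
Day length = 2 H_s / 15° h⁻¹ = 206.84° / 15 = 13.789 h.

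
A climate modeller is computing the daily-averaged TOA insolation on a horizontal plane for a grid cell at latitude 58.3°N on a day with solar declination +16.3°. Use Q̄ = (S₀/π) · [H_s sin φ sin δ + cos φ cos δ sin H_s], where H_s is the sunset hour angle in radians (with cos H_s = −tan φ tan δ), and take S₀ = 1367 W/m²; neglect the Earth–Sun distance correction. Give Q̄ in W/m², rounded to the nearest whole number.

The sunset hour angle satisfies cos H_s = −tan φ tan δ = -0.4735, giving H_s = 118.26°. In radians, H_s = 2.0640.
H_s sin φ sin δ = 2.0640 × 0.8508 × 0.2807 = 0.4929.
cos φ cos δ sin H_s = 0.5255 × 0.9598 × 0.8808 = 0.4443.
Q̄ = (1367/π) × (0.4929 + 0.4443) = 435.13 × 0.9372 = 407.80 W/m².

408 W/m²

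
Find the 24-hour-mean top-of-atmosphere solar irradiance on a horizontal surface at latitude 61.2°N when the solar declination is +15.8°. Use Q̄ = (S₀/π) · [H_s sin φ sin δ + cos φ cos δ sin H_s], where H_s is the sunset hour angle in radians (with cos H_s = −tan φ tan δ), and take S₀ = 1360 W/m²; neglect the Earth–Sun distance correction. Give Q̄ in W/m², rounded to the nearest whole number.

390 W/m²

−tan φ tan δ = −(1.8190)(0.2830) = -0.5148; H_s = arccos(-0.5148) = 120.98°. In radians, H_s = 2.1115.
H_s sin φ sin δ = 2.1115 × 0.8763 × 0.2723 = 0.5038.
cos φ cos δ sin H_s = 0.4818 × 0.9622 × 0.8573 = 0.3974.
Q̄ = (1360/π) × (0.5038 + 0.3974) = 432.90 × 0.9012 = 390.13 W/m².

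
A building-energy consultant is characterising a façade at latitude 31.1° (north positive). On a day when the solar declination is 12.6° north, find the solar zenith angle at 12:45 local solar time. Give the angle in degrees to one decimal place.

21.2°

Hour angle H = 15° × (12.75 − 12) = 11.25°.
cos θ_z = sin φ sin δ + cos φ cos δ cos H = (0.5165)(0.2181) + (0.8563)(0.9759)(0.9808) = 0.9323.
θ_z = arccos(0.9323) = 21.20°.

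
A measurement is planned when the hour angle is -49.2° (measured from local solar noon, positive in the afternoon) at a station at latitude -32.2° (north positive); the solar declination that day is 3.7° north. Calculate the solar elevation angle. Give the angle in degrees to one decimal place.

31.2°

cos θ_z = sin φ sin δ + cos φ cos δ cos H = (-0.5329)(0.0645) + (0.8462)(0.9979)(0.6534) = 0.5174.
θ_z = arccos(0.5174) = 58.84°, so the elevation is 90° − 58.84° = 31.16°.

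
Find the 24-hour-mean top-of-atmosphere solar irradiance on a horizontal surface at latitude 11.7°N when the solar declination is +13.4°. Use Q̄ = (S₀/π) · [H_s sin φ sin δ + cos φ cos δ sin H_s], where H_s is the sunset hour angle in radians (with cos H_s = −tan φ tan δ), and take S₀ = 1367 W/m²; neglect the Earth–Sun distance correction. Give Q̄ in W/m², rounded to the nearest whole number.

447 W/m²

The sunset hour angle satisfies cos H_s = −tan φ tan δ = -0.0493, giving H_s = 92.83°. In radians, H_s = 1.6202.
H_s sin φ sin δ = 1.6202 × 0.2028 × 0.2317 = 0.0761.
cos φ cos δ sin H_s = 0.9792 × 0.9728 × 0.9988 = 0.9514.
Q̄ = (1367/π) × (0.0761 + 0.9514) = 435.13 × 1.0275 = 447.10 W/m².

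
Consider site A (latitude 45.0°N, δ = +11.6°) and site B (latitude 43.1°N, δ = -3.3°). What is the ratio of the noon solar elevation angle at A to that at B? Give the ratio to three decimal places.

1.298

A: 90° − |45.0 − (11.6)| = 56.60°.
B: 90° − |43.1 − (-3.3)| = 43.60°.
Ratio A/B = 56.6000 / 43.6000 = 1.2982.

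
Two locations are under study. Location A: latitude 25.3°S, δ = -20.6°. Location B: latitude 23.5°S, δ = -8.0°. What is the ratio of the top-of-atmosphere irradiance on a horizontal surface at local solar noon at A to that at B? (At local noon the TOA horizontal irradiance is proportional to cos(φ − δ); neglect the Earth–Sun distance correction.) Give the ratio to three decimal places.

A: cos θ_z = cos(-25.3° − (-20.6°)) = 0.9966.
B: cos θ_z = cos(-23.5° − (-8.0°)) = 0.9636.
Ratio A/B = 0.9966 / 0.9636 = 1.0342.

1.034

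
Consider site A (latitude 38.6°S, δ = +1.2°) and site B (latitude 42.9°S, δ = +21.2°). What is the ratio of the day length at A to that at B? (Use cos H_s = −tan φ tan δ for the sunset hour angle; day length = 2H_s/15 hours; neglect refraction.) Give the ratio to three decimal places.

1.293

A: H_s = arccos(−tan -38.6° · tan 1.2°) = 89.04°, so 2H_s/15 = 11.8720 h.
B: H_s = arccos(−tan -42.9° · tan 21.2°) = 68.87°, so 2H_s/15 = 9.1827 h.
Ratio A/B = 11.8720 / 9.1827 = 1.2929.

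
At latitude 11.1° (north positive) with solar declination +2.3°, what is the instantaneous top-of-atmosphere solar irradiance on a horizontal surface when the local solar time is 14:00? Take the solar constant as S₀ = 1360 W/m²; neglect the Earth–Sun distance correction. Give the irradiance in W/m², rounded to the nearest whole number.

1165 W/m²

Hour angle H = 15° × (14 − 12) = 30.00°.
cos θ_z = sin(11.1°) sin(2.3°) + cos(11.1°) cos(2.3°) cos(30.00°) = 0.0077 + 0.8491 = 0.8568.
Top-of-atmosphere irradiance = S₀ cos θ_z = 1360 × 0.8568 = 1165.25 W/m².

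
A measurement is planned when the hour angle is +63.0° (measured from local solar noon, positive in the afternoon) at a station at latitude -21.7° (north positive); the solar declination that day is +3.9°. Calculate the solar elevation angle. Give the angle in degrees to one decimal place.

23.3°

With φ = -21.7°, δ = 3.9°, H = 63.00°: sin φ sin δ = -0.0251, cos φ cos δ cos H = 0.4208, so cos θ_z = 0.3957.
θ_z = arccos(0.3957) = 66.69°, so the elevation is 90° − 66.69° = 23.31°.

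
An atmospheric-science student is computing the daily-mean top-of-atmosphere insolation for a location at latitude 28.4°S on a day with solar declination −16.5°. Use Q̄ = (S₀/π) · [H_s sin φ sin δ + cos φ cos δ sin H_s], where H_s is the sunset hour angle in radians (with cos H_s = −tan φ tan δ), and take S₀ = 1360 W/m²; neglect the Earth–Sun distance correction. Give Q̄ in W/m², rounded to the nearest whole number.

462 W/m²

The sunset hour angle satisfies cos H_s = −tan φ tan δ = -0.1602, giving H_s = 99.22°. In radians, H_s = 1.7317.
H_s sin φ sin δ = 1.7317 × -0.4756 × -0.2840 = 0.2339.
cos φ cos δ sin H_s = 0.8796 × 0.9588 × 0.9871 = 0.8325.
Q̄ = (1360/π) × (0.2339 + 0.8325) = 432.90 × 1.0664 = 461.64 W/m².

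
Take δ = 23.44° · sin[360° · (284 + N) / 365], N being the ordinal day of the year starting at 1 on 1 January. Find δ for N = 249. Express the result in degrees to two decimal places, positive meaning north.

360 × (284 + 249) / 365 = 525.699°; sin(525.699°) = 0.2470.
δ = 23.44 × 0.2470 = 5.790° ≈ +5.79°.

+5.79°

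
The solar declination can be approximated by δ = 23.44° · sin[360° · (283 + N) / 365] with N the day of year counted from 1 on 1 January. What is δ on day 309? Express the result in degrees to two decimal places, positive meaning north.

-16.25°

360 × (283 + 309) / 365 = 583.890°; sin(583.890°) = -0.6933.
δ = 23.44 × -0.6933 = -16.251° ≈ -16.25°.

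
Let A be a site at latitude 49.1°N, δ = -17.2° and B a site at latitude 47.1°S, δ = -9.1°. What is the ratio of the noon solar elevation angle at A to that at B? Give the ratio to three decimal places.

A: 90° − |49.1 − (-17.2)| = 23.70°.
B: 90° − |-47.1 − (-9.1)| = 52.00°.
Ratio A/B = 23.7000 / 52.0000 = 0.4558.

0.456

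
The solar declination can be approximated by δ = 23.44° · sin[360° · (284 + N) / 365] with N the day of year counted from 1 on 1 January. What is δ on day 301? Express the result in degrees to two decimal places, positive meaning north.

-14.10°

360 × (284 + 301) / 365 = 576.986°; sin(576.986°) = -0.6016.
δ = 23.44 × -0.6016 = -14.102° ≈ -14.10°.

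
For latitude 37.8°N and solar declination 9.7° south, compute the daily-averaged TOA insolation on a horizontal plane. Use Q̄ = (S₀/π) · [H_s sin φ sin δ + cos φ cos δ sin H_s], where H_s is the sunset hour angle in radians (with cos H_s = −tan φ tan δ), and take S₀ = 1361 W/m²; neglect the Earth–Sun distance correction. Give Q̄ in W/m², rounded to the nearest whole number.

−tan φ tan δ = −(0.7757)(-0.1709) = 0.1326; H_s = arccos(0.1326) = 82.38°. In radians, H_s = 1.4378.
H_s sin φ sin δ = 1.4378 × 0.6129 × -0.1685 = -0.1485.
cos φ cos δ sin H_s = 0.7902 × 0.9857 × 0.9912 = 0.7720.
Q̄ = (1361/π) × (-0.1485 + 0.7720) = 433.22 × 0.6235 = 270.11 W/m².

270 W/m²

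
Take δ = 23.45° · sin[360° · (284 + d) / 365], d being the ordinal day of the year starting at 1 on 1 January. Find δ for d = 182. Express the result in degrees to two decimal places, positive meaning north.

360 × (284 + 182) / 365 = 459.616°; sin(459.616°) = 0.9859.
δ = 23.45 × 0.9859 = 23.119° ≈ +23.12°.

+23.12°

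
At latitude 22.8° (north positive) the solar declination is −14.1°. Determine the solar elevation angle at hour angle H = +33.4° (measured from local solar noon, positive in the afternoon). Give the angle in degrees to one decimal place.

40.7°

With φ = 22.8°, δ = -14.1°, H = 33.40°: sin φ sin δ = -0.0944, cos φ cos δ cos H = 0.7464, so cos θ_z = 0.6520.
θ_z = arccos(0.6520) = 49.31°, so the elevation is 90° − 49.31° = 40.69°.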